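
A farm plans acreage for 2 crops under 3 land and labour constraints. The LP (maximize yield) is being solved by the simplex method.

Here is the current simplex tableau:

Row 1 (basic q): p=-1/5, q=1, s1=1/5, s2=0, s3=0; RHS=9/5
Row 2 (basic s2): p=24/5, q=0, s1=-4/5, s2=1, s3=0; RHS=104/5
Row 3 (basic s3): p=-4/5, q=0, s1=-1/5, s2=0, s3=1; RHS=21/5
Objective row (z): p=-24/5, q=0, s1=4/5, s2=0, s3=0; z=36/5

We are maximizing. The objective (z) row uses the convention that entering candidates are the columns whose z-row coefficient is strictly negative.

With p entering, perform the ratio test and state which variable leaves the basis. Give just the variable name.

Ratios: row 1 (q): entry -1/5 ≤ 0, skip; row 2 (s2): (104/5)/(24/5) = 13/3; row 3 (s3): entry -4/5 ≤ 0, skip.
Minimum ratio 13/3 is in the s2 row, so s2 leaves.

s2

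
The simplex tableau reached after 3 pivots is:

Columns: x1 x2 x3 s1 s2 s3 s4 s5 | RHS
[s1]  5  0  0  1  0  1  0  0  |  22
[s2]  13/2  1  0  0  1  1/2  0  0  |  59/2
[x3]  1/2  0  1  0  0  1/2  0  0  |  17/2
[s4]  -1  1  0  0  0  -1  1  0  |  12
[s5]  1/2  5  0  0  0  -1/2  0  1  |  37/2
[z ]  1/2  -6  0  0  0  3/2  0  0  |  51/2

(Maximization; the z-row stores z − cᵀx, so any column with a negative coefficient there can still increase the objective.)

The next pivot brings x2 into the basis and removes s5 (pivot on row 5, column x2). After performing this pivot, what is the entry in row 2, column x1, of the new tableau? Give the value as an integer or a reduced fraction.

32/5

Pivot element is row 5, column x2: 5.
Normalize row 5: new (row 5, x1) = (1/2)/5 = 1/10.
row 2 ← row 2 − 1·(new row 5): 13/2 − 1·(1/10) = 32/5.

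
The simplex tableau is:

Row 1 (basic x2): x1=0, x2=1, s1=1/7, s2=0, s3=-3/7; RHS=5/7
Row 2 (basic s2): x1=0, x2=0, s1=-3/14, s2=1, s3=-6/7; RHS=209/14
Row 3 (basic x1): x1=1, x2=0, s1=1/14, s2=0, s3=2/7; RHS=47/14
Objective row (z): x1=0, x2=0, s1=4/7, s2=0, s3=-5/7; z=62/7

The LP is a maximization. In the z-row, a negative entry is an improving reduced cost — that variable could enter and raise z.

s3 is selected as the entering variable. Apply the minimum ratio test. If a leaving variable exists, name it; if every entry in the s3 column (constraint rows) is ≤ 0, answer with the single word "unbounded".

Ratios: row 1 (x2): entry -3/7 ≤ 0, skip; row 2 (s2): entry -6/7 ≤ 0, skip; row 3 (x1): (47/14)/(2/7) = 47/4.
Minimum ratio is in the x1 row, so x1 leaves.

x1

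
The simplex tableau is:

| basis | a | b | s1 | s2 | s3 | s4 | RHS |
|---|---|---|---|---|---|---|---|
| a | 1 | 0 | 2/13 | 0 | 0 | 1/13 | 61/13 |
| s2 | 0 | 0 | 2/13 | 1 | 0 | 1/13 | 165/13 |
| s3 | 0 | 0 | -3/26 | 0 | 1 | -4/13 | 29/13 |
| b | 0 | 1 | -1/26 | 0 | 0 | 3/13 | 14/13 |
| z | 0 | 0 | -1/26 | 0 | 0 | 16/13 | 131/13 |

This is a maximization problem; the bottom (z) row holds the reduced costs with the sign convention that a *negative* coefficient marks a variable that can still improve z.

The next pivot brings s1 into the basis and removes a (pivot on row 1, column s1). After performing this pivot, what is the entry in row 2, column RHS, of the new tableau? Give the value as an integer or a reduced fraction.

Pivot element is row 1, column s1: 2/13.
Normalize row 1: new (row 1, RHS) = (61/13)/(2/13) = 61/2.
row 2 ← row 2 − (2/13)·(new row 1): 165/13 − (2/13)·(61/2) = 8.

8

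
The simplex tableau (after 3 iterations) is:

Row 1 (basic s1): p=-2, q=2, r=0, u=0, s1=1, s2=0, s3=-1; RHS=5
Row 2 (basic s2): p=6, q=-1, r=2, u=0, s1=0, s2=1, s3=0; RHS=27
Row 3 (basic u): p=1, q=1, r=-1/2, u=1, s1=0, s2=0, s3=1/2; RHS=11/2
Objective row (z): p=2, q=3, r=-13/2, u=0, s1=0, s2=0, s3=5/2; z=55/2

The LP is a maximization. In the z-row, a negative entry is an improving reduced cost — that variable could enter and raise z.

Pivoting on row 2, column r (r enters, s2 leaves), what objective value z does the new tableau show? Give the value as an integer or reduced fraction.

Minimum ratio for r: 27/2 = 27/2.
z changes by −(z-row coeff of r)·ratio = −(-13/2)·(27/2) = 351/4.
New z = 55/2 + (351/4) = 461/4.

461/4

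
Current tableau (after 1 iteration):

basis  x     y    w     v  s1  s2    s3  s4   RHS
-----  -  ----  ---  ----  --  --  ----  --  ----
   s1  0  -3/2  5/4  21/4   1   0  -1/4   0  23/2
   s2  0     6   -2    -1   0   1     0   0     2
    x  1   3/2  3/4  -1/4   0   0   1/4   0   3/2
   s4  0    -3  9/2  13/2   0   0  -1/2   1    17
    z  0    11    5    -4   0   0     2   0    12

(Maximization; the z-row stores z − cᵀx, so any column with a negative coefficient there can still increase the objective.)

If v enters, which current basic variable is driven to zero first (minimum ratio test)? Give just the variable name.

Ratios: row 1 (s1): (23/2)/(21/4) = 46/21; row 2 (s2): entry -1 ≤ 0, skip; row 3 (x): entry -1/4 ≤ 0, skip; row 4 (s4): 17/(13/2) = 34/13.
Minimum ratio 46/21 is in the s1 row, so s1 leaves.

s1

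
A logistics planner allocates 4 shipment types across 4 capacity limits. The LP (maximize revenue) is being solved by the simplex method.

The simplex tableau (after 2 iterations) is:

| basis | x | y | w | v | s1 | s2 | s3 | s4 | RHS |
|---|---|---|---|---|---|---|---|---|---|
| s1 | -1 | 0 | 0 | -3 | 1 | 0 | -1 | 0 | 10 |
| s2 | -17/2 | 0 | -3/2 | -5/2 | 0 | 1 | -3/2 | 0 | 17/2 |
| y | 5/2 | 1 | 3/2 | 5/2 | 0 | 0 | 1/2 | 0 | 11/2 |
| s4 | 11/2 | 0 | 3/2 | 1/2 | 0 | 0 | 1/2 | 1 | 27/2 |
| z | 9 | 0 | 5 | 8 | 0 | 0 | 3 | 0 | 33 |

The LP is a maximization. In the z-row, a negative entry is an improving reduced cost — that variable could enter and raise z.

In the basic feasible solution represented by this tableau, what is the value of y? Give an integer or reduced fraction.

y is basic (row 3); its value is the RHS of that row: 11/2.

11/2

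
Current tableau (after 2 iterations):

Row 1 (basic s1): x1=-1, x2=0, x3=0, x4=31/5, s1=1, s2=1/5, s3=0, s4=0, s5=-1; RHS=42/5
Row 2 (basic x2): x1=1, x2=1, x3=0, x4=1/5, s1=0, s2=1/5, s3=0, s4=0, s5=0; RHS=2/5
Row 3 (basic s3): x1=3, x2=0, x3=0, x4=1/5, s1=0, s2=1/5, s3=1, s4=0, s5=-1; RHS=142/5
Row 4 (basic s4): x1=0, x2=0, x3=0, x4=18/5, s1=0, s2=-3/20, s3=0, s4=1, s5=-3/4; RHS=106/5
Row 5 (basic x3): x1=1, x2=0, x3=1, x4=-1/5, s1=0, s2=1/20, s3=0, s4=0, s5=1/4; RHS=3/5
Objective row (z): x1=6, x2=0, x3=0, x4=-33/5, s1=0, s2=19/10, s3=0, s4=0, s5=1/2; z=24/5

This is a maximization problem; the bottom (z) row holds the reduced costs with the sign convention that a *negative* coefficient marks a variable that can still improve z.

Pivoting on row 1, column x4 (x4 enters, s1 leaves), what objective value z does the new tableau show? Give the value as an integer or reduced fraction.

426/31

Minimum ratio for x4: (42/5)/(31/5) = 42/31.
z changes by −(z-row coeff of x4)·ratio = −(-33/5)·(42/31) = 1386/155.
New z = 24/5 + (1386/155) = 426/31.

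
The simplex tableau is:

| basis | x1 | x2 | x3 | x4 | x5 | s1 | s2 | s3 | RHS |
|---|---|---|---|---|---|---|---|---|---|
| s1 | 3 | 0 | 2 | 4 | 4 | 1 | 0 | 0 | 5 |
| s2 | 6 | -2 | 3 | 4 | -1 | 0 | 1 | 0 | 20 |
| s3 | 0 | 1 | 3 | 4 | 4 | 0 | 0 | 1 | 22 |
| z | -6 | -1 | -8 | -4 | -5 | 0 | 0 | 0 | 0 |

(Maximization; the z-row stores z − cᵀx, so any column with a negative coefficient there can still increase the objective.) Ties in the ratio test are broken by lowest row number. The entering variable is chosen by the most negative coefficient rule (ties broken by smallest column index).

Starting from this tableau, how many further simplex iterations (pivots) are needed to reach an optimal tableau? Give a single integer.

2

pivot: x3 in, s1 out → z = 20
pivot: x2 in, s3 out → z = 69/2
No improving column remains; optimal.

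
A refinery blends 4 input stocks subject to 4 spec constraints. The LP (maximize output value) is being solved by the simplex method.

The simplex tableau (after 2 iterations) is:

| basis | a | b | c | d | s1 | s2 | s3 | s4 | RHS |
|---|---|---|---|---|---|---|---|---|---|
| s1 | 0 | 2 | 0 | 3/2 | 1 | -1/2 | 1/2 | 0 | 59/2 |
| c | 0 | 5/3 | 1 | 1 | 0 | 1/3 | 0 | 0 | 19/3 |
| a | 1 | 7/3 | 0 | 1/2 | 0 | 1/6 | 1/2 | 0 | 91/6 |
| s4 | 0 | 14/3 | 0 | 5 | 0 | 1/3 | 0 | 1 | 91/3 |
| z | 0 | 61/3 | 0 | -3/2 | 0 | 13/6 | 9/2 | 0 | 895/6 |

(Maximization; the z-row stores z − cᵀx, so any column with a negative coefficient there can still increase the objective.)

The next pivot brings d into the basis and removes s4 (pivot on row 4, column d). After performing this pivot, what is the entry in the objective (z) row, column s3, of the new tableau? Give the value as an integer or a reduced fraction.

9/2

Pivot element is row 4, column d: 5.
Normalize row 4: new (row 4, s3) = 0/5 = 0.
z-row ← z-row − (-3/2)·(new row 4): 9/2 − (-3/2)·0 = 9/2.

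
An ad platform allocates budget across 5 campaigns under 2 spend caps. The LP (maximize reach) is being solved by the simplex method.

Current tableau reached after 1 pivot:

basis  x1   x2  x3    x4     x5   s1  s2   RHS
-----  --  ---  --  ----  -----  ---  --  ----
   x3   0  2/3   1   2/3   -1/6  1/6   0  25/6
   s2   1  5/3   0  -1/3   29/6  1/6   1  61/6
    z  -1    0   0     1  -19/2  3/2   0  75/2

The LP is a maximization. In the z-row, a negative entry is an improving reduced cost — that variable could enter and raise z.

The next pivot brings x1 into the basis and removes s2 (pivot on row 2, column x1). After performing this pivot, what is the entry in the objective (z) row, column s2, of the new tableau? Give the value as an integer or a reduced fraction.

Pivot element is row 2, column x1: 1.
Normalize row 2: new (row 2, s2) = 1/1 = 1.
z-row ← z-row − (-1)·(new row 2): 0 − (-1)·1 = 1.

1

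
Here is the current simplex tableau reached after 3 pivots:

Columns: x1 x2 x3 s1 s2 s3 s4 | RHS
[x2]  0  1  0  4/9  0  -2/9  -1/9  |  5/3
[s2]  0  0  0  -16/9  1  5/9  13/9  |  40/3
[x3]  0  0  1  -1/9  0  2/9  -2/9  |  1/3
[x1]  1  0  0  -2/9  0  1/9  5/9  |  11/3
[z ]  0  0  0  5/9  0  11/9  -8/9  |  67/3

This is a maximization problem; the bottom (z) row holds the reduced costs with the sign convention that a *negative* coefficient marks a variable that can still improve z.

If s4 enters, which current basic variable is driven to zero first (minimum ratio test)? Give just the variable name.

x1

Ratios: row 1 (x2): entry -1/9 ≤ 0, skip; row 2 (s2): (40/3)/(13/9) = 120/13; row 3 (x3): entry -2/9 ≤ 0, skip; row 4 (x1): (11/3)/(5/9) = 33/5.
Minimum ratio 33/5 is in the x1 row, so x1 leaves.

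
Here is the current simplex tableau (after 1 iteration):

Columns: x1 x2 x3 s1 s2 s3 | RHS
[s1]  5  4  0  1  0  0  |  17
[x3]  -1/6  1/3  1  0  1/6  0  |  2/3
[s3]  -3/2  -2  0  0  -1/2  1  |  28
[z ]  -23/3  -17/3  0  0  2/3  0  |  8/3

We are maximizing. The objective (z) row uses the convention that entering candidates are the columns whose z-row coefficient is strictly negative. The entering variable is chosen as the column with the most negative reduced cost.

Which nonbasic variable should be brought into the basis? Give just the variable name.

Objective-row coefficients: x1: -23/3, x2: -17/3, x3: 0, s1: 0, s2: 2/3, s3: 0.
The most negative is -23/3 in column x1, so x1 enters.

x1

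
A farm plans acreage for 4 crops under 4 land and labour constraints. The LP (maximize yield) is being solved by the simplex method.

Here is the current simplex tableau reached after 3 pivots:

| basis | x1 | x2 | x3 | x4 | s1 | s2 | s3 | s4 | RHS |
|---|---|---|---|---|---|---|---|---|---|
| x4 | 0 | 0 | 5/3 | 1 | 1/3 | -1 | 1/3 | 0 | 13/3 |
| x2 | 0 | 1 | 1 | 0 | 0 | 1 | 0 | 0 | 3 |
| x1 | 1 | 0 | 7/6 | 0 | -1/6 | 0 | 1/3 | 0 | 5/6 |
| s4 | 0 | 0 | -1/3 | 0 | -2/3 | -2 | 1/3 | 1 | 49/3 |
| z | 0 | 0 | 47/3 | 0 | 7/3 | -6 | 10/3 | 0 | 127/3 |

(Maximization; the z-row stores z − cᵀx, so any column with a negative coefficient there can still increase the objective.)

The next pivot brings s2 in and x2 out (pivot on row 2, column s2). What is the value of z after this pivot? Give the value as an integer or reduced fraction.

181/3

Minimum ratio for s2: 3/1 = 3.
z changes by −(z-row coeff of s2)·ratio = −(-6)·3 = 18.
New z = 127/3 + 18 = 181/3.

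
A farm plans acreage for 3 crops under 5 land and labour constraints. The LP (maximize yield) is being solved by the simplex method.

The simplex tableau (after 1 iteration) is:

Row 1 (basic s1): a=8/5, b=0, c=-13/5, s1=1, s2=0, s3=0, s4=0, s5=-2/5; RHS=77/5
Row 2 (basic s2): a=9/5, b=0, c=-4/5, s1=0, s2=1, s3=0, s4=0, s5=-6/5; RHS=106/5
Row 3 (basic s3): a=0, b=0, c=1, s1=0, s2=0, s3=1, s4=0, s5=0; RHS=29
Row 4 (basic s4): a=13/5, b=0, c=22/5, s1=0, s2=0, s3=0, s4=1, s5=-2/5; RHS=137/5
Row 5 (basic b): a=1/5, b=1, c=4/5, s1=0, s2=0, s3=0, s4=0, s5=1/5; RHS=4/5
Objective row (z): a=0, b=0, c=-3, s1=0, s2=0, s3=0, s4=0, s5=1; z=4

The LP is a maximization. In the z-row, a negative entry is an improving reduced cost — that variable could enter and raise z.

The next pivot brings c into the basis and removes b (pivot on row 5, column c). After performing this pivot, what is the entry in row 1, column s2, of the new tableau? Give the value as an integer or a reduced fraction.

0

Pivot element is row 5, column c: 4/5.
Normalize row 5: new (row 5, s2) = 0/(4/5) = 0.
row 1 ← row 1 − (-13/5)·(new row 5): 0 − (-13/5)·0 = 0.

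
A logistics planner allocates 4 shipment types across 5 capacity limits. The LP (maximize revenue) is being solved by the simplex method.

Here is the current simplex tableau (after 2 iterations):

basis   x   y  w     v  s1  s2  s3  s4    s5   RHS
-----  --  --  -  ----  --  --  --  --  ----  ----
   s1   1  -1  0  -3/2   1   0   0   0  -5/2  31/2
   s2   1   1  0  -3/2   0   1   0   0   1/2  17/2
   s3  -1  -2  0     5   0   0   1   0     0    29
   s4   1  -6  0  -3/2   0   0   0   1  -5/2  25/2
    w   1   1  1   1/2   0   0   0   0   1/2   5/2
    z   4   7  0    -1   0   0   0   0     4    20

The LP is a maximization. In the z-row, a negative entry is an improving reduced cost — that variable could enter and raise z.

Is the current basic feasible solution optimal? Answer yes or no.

Column v has objective-row coefficient -1, which is negative; an improving pivot exists, so not yet optimal.

no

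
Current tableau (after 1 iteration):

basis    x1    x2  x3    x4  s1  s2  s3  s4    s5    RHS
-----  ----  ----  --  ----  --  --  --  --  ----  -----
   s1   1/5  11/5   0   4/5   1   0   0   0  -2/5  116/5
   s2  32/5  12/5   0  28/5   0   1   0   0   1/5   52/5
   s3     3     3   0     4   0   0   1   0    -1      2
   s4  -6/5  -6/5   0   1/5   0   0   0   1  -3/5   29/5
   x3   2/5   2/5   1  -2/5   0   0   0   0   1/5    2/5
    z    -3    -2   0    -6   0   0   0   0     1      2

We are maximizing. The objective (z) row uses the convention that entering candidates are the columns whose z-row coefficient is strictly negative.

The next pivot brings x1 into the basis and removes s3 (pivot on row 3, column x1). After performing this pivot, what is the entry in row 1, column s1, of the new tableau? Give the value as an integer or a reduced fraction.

1

Pivot element is row 3, column x1: 3.
Normalize row 3: new (row 3, s1) = 0/3 = 0.
row 1 ← row 1 − (1/5)·(new row 3): 1 − (1/5)·0 = 1.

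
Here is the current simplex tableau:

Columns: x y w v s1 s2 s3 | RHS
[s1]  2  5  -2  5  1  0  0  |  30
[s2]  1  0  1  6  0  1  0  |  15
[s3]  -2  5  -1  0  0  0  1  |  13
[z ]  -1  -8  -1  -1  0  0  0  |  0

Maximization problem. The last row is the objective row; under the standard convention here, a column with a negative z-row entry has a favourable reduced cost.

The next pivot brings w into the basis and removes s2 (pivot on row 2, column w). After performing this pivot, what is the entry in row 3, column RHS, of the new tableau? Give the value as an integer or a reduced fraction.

Pivot element is row 2, column w: 1.
Normalize row 2: new (row 2, RHS) = 15/1 = 15.
row 3 ← row 3 − (-1)·(new row 2): 13 − (-1)·15 = 28.

28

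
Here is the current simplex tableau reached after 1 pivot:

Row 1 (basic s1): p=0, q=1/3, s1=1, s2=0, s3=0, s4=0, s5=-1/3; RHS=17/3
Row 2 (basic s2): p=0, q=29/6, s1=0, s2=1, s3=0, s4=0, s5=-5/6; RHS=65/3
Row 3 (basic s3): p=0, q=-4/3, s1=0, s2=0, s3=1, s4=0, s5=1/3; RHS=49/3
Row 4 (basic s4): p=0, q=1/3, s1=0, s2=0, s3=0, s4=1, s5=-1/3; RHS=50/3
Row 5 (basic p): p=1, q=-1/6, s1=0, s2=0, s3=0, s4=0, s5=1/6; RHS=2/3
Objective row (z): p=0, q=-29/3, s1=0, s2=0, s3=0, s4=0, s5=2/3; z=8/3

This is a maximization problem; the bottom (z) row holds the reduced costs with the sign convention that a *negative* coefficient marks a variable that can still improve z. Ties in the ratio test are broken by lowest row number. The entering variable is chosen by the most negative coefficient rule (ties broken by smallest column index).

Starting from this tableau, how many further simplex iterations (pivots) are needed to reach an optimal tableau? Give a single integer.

2

pivot: q in, s2 out → z = 46
pivot: s5 in, p out → z = 225/4
No improving column remains; optimal.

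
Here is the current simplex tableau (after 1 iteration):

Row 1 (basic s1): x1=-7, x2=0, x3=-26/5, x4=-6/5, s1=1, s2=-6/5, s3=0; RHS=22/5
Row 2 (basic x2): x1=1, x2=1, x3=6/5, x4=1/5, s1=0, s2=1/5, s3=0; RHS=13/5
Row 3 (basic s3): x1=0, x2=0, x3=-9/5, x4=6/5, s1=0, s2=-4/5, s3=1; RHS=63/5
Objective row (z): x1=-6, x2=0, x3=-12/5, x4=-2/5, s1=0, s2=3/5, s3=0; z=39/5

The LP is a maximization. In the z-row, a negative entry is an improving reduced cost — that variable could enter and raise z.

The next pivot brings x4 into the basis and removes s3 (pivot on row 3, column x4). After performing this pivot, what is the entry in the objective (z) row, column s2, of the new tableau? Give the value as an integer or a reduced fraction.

Pivot element is row 3, column x4: 6/5.
Normalize row 3: new (row 3, s2) = (-4/5)/(6/5) = -2/3.
z-row ← z-row − (-2/5)·(new row 3): 3/5 − (-2/5)·(-2/3) = 1/3.

1/3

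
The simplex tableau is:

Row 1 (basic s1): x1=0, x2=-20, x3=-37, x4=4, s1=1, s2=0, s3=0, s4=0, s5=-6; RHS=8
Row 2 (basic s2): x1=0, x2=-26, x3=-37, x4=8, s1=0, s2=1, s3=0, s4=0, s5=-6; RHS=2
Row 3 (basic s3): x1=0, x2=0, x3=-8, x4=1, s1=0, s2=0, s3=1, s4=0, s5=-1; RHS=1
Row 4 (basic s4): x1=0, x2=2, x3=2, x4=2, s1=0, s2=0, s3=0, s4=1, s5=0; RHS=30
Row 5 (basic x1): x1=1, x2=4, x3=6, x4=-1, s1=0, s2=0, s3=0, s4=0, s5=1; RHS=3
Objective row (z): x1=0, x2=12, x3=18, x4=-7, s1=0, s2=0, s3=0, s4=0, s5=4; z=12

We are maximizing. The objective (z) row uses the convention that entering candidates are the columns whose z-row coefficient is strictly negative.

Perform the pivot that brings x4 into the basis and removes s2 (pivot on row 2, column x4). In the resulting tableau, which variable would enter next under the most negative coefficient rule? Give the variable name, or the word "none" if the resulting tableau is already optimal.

x3

Pivot element 8. New z-row = old z-row − (-7)·(row 2/8).
Updated z-row coefficients: x1: 0, x2: -43/4, x3: -115/8, x4: 0, s1: 0, s2: 7/8, s3: 0, s4: 0, s5: -5/4.
The most negative is -115/8 in column x3, so x3 would enter next.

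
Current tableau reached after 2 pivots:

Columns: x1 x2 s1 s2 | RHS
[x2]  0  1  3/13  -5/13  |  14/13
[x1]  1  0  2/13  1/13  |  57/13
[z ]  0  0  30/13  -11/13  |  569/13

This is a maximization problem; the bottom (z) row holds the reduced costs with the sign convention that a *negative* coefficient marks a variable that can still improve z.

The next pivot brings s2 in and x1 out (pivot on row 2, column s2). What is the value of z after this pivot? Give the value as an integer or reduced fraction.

Minimum ratio for s2: (57/13)/(1/13) = 57.
z changes by −(z-row coeff of s2)·ratio = −(-11/13)·57 = 627/13.
New z = 569/13 + (627/13) = 92.

92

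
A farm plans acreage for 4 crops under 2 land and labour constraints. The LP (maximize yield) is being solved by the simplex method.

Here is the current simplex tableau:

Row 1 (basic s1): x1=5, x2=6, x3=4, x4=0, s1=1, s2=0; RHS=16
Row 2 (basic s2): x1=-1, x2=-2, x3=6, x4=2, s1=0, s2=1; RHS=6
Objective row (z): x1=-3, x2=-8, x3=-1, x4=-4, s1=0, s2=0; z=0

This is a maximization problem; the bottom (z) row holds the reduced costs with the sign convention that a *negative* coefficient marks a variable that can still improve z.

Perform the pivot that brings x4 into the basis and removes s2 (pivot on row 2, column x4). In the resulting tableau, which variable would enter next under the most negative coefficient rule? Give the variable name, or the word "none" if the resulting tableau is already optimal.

Pivot element 2. New z-row = old z-row − (-4)·(row 2/2).
Updated z-row coefficients: x1: -5, x2: -12, x3: 11, x4: 0, s1: 0, s2: 2.
The most negative is -12 in column x2, so x2 would enter next.

x2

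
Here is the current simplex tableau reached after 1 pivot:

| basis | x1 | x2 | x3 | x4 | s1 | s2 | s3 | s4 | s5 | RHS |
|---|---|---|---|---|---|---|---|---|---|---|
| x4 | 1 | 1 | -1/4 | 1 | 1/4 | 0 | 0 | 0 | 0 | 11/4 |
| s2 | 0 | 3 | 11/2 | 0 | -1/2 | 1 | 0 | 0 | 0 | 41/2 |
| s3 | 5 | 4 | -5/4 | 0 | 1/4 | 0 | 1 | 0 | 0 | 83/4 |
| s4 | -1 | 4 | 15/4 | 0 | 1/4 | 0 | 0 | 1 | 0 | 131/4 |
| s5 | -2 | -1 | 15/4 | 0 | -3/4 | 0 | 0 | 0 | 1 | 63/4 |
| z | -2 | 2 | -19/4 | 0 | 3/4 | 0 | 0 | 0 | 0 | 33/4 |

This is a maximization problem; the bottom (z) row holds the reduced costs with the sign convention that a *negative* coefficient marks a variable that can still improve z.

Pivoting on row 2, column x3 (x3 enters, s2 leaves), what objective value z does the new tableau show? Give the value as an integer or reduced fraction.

571/22

Minimum ratio for x3: (41/2)/(11/2) = 41/11.
z changes by −(z-row coeff of x3)·ratio = −(-19/4)·(41/11) = 779/44.
New z = 33/4 + (779/44) = 571/22.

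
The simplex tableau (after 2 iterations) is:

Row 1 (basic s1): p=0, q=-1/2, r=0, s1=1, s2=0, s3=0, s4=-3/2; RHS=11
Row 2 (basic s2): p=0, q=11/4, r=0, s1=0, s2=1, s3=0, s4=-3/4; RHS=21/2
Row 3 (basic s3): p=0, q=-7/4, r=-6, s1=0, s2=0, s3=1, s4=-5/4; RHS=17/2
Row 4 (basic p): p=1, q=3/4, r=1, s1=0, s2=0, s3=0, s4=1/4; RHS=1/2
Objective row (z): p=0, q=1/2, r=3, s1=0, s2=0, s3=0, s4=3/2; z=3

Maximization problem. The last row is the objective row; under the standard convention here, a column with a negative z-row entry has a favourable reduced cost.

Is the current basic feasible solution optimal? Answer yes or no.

yes

No objective-row coefficient is strictly negative, so no entering variable exists; the tableau is optimal.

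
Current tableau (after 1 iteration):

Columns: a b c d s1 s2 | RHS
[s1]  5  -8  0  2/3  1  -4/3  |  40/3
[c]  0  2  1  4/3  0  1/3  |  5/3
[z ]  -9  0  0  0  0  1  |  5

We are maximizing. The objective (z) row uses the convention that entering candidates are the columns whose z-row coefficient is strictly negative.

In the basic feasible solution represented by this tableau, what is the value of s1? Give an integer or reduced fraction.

40/3

s1 is basic (row 1); its value is the RHS of that row: 40/3.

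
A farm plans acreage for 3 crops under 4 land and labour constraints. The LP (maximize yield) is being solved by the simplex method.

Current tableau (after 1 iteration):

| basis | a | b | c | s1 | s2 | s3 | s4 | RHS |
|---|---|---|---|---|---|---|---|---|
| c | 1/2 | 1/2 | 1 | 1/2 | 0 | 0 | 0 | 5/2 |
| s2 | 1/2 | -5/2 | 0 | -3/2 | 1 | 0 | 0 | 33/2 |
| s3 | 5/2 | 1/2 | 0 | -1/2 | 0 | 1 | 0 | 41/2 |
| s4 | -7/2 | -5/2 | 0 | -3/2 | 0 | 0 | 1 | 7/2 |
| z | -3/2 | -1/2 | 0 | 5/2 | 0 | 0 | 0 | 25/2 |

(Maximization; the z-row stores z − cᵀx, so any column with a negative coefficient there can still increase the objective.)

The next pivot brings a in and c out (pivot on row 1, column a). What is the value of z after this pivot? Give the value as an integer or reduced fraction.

20

Minimum ratio for a: (5/2)/(1/2) = 5.
z changes by −(z-row coeff of a)·ratio = −(-3/2)·5 = 15/2.
New z = 25/2 + (15/2) = 20.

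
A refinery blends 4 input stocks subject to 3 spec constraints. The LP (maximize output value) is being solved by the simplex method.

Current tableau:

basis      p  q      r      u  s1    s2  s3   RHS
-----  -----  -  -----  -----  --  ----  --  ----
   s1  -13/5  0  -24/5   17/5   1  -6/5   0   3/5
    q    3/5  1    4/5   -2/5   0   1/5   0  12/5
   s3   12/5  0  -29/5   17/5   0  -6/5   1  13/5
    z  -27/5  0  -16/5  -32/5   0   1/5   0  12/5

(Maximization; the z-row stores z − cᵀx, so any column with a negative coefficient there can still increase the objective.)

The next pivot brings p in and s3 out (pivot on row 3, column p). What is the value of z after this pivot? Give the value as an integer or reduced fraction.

Minimum ratio for p: (13/5)/(12/5) = 13/12.
z changes by −(z-row coeff of p)·ratio = −(-27/5)·(13/12) = 117/20.
New z = 12/5 + (117/20) = 33/4.

33/4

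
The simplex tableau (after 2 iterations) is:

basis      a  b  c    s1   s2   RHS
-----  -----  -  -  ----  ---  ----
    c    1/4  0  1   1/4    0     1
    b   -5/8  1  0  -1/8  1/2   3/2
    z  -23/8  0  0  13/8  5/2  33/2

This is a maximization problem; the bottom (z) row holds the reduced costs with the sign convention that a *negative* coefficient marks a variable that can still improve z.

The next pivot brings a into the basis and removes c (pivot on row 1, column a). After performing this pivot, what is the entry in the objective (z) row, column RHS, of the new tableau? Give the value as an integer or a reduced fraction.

Pivot element is row 1, column a: 1/4.
Normalize row 1: new (row 1, RHS) = 1/(1/4) = 4.
z-row ← z-row − (-23/8)·(new row 1): 33/2 − (-23/8)·4 = 28.

28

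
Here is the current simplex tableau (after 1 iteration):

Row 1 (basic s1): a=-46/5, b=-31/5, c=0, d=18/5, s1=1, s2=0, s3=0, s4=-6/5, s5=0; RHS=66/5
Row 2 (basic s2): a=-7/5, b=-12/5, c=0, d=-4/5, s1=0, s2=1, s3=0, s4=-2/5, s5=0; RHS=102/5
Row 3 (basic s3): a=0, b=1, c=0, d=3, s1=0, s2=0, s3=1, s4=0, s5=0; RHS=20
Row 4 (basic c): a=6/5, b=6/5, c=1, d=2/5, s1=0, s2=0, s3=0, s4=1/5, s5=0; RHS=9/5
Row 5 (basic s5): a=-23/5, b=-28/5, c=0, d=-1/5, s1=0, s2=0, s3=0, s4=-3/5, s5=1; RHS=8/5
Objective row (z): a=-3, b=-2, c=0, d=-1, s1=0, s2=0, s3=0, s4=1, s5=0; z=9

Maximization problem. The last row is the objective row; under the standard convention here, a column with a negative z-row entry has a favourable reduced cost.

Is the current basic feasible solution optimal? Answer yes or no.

no

Column a has objective-row coefficient -3, which is negative; an improving pivot exists, so not yet optimal.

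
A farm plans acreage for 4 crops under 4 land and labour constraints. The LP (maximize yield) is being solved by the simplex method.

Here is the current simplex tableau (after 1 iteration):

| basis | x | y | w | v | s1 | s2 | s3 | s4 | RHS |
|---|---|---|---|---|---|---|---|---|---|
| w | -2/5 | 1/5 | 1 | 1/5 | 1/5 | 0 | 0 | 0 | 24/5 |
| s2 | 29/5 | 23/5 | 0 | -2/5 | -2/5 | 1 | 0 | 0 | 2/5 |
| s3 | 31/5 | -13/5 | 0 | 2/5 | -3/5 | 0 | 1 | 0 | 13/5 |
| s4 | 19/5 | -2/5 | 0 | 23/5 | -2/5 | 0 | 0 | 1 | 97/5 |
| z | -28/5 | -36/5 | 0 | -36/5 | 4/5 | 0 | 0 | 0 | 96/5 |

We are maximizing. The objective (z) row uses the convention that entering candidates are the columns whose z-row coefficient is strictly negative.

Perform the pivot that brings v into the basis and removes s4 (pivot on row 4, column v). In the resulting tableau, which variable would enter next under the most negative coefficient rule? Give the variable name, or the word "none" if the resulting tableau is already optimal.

Pivot element 23/5. New z-row = old z-row − (-36/5)·(row 4/(23/5)).
Updated z-row coefficients: x: 8/23, y: -180/23, w: 0, v: 0, s1: 4/23, s2: 0, s3: 0, s4: 36/23.
The most negative is -180/23 in column y, so y would enter next.

y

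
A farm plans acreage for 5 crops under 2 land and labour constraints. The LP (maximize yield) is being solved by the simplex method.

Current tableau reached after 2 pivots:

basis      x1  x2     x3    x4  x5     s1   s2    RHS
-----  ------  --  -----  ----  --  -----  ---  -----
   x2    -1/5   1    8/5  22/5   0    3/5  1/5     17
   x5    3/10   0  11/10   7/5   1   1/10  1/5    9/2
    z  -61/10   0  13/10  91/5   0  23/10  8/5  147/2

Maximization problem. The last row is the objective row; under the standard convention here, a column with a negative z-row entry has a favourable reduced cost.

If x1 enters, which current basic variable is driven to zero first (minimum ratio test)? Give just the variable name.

Ratios: row 1 (x2): entry -1/5 ≤ 0, skip; row 2 (x5): (9/2)/(3/10) = 15.
Minimum ratio 15 is in the x5 row, so x5 leaves.

x5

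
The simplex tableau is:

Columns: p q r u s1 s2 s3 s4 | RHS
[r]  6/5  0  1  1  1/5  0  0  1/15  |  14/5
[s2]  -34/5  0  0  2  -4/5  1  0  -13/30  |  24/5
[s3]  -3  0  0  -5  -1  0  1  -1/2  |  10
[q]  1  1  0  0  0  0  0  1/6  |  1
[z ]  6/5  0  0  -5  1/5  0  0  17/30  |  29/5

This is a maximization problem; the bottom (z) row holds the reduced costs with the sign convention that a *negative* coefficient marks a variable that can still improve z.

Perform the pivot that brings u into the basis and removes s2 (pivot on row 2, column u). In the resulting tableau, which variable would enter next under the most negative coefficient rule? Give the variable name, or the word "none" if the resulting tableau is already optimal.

Pivot element 2. New z-row = old z-row − (-5)·(row 2/2).
Updated z-row coefficients: p: -79/5, q: 0, r: 0, u: 0, s1: -9/5, s2: 5/2, s3: 0, s4: -31/60.
The most negative is -79/5 in column p, so p would enter next.

p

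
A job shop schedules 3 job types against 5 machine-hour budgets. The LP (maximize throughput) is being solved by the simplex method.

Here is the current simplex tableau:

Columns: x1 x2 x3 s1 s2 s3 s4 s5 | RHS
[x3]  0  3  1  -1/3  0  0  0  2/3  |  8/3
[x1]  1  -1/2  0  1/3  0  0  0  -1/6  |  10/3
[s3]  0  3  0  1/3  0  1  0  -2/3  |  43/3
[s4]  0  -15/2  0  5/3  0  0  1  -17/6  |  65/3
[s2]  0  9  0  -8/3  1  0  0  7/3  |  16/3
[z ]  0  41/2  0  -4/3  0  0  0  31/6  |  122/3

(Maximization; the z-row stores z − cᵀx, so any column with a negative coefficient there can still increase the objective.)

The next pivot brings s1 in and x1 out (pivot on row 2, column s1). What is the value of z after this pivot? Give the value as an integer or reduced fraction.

54

Minimum ratio for s1: (10/3)/(1/3) = 10.
z changes by −(z-row coeff of s1)·ratio = −(-4/3)·10 = 40/3.
New z = 122/3 + (40/3) = 54.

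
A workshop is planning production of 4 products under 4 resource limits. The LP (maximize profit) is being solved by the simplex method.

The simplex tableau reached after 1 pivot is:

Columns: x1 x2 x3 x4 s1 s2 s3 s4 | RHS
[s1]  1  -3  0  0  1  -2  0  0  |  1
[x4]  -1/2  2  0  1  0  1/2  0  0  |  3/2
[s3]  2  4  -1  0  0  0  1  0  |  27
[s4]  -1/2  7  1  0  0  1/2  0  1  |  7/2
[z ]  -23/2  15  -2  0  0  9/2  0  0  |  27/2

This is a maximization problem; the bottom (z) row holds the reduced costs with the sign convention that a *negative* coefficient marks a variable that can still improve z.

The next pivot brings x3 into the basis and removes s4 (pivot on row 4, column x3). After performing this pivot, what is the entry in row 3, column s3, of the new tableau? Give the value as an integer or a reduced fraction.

Pivot element is row 4, column x3: 1.
Normalize row 4: new (row 4, s3) = 0/1 = 0.
row 3 ← row 3 − (-1)·(new row 4): 1 − (-1)·0 = 1.

1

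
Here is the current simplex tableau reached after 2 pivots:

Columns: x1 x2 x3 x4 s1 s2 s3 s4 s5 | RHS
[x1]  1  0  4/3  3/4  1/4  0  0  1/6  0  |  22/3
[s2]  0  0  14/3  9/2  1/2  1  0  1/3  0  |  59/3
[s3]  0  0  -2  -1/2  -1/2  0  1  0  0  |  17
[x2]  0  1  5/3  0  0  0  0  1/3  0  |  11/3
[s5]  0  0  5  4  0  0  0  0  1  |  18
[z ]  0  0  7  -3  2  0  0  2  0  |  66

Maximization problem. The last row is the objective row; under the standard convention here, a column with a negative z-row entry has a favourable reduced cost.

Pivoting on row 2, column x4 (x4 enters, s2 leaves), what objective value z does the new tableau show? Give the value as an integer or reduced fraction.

Minimum ratio for x4: (59/3)/(9/2) = 118/27.
z changes by −(z-row coeff of x4)·ratio = −(-3)·(118/27) = 118/9.
New z = 66 + (118/9) = 712/9.

712/9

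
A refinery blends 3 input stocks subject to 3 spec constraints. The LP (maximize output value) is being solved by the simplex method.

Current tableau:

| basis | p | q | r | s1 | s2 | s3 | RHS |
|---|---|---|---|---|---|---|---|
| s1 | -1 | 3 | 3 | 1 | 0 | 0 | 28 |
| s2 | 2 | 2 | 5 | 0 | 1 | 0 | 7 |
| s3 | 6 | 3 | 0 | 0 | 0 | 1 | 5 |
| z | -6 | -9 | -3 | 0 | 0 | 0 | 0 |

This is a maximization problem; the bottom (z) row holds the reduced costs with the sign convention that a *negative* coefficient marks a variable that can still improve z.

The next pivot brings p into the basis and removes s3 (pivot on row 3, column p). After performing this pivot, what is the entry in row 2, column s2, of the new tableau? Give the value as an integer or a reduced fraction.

1

Pivot element is row 3, column p: 6.
Normalize row 3: new (row 3, s2) = 0/6 = 0.
row 2 ← row 2 − 2·(new row 3): 1 − 2·0 = 1.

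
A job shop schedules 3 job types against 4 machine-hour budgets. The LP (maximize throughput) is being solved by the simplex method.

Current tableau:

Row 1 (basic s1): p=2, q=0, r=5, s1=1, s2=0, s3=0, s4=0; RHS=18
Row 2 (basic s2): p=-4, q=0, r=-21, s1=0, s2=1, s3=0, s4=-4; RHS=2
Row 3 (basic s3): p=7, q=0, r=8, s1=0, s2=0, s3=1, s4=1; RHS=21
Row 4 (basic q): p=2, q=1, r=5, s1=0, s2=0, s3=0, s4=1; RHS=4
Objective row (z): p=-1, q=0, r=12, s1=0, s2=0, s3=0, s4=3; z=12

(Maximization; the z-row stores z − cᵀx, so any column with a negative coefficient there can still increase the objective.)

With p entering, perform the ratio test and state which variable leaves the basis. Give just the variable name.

Ratios: row 1 (s1): 18/2 = 9; row 2 (s2): entry -4 ≤ 0, skip; row 3 (s3): 21/7 = 3; row 4 (q): 4/2 = 2.
Minimum ratio 2 is in the q row, so q leaves.

q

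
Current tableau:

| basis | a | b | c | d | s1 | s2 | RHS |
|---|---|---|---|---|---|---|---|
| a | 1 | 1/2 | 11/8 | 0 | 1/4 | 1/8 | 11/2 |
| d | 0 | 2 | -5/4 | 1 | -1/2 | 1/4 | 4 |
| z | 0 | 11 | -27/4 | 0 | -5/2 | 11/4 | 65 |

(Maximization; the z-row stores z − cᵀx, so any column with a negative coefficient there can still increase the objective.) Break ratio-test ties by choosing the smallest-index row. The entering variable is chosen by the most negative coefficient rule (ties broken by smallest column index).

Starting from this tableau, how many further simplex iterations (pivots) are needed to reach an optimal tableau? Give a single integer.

2

pivot: c in, a out → z = 92
pivot: s1 in, c out → z = 120
No improving column remains; optimal.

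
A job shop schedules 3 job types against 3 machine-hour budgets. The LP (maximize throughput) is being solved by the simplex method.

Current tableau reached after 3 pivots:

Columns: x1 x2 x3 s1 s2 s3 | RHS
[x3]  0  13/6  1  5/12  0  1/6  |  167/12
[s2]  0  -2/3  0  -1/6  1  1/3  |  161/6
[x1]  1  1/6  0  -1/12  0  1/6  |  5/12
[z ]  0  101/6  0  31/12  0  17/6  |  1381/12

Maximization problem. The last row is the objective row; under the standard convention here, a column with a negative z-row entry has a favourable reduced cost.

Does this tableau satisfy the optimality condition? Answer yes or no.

yes

No objective-row coefficient is strictly negative, so no entering variable exists; the tableau is optimal.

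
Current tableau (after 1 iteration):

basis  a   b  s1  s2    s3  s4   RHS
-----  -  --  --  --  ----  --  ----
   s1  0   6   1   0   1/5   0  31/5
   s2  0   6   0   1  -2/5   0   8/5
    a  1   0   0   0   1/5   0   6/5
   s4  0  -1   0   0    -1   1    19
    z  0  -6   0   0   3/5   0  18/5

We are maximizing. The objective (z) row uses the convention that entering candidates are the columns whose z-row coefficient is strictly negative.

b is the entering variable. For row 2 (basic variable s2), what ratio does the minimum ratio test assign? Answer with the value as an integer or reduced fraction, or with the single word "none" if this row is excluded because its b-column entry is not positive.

Ratio = RHS / (b entry) = (8/5) / 6 = 4/15.

4/15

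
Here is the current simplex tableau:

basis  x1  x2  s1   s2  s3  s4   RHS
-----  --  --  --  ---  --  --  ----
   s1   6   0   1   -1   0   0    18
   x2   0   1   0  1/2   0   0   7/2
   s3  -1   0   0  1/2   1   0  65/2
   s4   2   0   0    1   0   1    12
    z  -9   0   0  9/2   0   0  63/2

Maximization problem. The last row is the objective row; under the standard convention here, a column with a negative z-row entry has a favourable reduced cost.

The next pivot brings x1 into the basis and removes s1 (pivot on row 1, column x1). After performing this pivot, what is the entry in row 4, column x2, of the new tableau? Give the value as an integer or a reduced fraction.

0

Pivot element is row 1, column x1: 6.
Normalize row 1: new (row 1, x2) = 0/6 = 0.
row 4 ← row 4 − 2·(new row 1): 0 − 2·0 = 0.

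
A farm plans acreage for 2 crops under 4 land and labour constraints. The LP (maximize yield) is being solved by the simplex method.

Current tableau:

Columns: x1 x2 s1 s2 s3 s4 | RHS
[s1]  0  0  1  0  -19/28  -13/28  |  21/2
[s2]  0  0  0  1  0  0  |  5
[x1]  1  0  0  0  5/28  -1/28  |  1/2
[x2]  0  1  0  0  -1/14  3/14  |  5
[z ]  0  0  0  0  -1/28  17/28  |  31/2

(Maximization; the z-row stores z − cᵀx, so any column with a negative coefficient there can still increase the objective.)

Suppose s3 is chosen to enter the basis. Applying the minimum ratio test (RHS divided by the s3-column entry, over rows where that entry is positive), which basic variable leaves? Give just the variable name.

x1

Ratios: row 1 (s1): entry -19/28 ≤ 0, skip; row 2 (s2): entry 0 ≤ 0, skip; row 3 (x1): (1/2)/(5/28) = 14/5; row 4 (x2): entry -1/14 ≤ 0, skip.
Minimum ratio 14/5 is in the x1 row, so x1 leaves.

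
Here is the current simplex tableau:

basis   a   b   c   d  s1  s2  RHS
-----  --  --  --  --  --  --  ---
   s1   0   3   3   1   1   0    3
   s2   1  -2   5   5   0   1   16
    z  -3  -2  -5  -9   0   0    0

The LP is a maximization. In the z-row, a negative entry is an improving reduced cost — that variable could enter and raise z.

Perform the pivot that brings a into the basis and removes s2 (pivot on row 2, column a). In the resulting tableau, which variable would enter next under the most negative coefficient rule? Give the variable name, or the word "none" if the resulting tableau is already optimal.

Pivot element 1. New z-row = old z-row − (-3)·(row 2/1).
Updated z-row coefficients: a: 0, b: -8, c: 10, d: 6, s1: 0, s2: 3.
The most negative is -8 in column b, so b would enter next.

b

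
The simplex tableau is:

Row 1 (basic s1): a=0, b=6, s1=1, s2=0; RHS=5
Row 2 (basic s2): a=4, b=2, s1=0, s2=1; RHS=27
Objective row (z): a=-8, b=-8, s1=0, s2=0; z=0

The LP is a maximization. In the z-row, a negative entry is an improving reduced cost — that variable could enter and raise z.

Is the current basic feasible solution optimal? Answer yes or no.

Column a has objective-row coefficient -8, which is negative; an improving pivot exists, so not yet optimal.

no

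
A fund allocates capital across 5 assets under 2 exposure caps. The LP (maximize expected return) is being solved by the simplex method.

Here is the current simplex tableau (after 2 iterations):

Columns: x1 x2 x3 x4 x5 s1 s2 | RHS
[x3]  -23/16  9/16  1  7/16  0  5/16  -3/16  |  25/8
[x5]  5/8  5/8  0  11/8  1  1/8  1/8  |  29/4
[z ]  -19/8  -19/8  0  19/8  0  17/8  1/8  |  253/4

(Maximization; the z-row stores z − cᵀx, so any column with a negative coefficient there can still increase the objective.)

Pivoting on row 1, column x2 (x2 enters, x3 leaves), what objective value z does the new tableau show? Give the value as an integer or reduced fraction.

688/9

Minimum ratio for x2: (25/8)/(9/16) = 50/9.
z changes by −(z-row coeff of x2)·ratio = −(-19/8)·(50/9) = 475/36.
New z = 253/4 + (475/36) = 688/9.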